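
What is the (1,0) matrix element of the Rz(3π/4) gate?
0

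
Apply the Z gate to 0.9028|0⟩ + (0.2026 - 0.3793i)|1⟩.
0.9028|0⟩ + (-0.2026 + 0.3793i)|1⟩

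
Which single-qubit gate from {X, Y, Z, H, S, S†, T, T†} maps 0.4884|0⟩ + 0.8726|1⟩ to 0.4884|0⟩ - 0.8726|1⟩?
Z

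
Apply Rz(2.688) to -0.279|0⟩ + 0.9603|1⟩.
(-0.06274 + 0.2719i)|0⟩ + (0.2159 + 0.9357i)|1⟩

Rz(2.688) = [[e^(−iθ/2), 0], [0, e^(iθ/2)]] with e^(±iθ/2) = cos(θ/2) ± i·sin(θ/2); θ = 2.688, cos(θ/2) ≈ 0.224857, sin(θ/2) ≈ 0.974392.
With a = amp(|0⟩) = -0.279 and b = amp(|1⟩) = 0.9603:
new amp(|0⟩) = (0.224857 - 0.974392i)·a = (-0.06274 + 0.2719i)
new amp(|1⟩) = (0.224857 + 0.974392i)·b = (0.2159 + 0.9357i)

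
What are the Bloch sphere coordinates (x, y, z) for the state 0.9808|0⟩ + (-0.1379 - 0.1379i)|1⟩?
(-0.2705, -0.2705, 0.9239)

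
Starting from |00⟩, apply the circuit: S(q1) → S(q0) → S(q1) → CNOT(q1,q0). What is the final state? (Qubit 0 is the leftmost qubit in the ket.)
|00⟩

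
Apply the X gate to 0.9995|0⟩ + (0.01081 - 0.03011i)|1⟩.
(0.01081 - 0.03011i)|0⟩ + 0.9995|1⟩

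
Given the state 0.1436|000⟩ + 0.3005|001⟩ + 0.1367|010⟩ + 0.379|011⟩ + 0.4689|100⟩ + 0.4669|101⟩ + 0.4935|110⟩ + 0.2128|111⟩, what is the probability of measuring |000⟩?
0.02062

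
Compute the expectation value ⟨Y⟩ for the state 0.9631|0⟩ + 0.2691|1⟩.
0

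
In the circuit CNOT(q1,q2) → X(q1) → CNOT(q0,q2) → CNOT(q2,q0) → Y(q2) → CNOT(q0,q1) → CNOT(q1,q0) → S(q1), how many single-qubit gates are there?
3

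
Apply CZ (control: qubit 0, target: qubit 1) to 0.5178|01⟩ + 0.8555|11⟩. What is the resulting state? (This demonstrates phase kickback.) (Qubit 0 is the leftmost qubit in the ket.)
0.5178|01⟩ - 0.8555|11⟩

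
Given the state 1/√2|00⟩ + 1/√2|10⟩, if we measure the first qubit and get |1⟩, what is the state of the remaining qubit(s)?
|0⟩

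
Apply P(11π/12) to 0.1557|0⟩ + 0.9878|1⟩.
0.1557|0⟩ + (-0.9541 + 0.2557i)|1⟩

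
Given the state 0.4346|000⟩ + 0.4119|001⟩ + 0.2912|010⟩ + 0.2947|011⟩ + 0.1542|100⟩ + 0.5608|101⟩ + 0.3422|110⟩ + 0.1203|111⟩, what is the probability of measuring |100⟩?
0.02378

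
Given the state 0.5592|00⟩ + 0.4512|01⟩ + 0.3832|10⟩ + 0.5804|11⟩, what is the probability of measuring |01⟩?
0.2036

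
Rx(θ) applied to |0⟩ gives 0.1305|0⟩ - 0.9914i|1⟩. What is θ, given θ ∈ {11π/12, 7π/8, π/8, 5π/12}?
11π/12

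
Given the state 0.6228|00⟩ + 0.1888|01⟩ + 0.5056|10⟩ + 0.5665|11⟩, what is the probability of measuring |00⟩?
0.3879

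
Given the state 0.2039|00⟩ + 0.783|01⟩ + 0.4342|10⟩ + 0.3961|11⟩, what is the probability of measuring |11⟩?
0.1569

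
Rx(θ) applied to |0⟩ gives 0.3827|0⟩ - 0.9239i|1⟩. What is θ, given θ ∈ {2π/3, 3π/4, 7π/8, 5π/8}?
3π/4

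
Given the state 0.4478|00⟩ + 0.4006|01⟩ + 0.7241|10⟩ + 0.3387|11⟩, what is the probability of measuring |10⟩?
0.5243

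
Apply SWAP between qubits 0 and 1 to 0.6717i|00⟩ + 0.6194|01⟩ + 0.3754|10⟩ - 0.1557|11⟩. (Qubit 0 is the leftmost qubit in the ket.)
0.6717i|00⟩ + 0.3754|01⟩ + 0.6194|10⟩ - 0.1557|11⟩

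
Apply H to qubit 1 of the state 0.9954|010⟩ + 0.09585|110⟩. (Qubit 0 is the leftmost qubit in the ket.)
0.7039|000⟩ - 0.7039|010⟩ + 0.06778|100⟩ - 0.06778|110⟩

H on qubit 1 mixes each pair of kets that differ only in qubit 1: amplitudes (a, b) of (|…0…⟩, |…1…⟩) become ((a + b)/√2, (a − b)/√2). Kets absent from the input have amplitude 0.
(|000⟩, |010⟩): (a, b) = (0, 0.9954) → (0.7039, -0.7039)
(|100⟩, |110⟩): (a, b) = (0, 0.09585) → (0.06778, -0.06778)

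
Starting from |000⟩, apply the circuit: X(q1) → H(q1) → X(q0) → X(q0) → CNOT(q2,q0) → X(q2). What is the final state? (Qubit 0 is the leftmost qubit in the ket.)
1/√2|001⟩ - 1/√2|011⟩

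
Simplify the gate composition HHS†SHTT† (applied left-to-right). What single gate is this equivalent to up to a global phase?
H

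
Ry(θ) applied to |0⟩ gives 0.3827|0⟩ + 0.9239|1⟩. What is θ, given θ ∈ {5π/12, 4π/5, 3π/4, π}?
3π/4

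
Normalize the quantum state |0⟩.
|0⟩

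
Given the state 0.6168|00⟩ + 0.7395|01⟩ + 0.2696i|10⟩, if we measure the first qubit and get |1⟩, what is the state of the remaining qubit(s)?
i|0⟩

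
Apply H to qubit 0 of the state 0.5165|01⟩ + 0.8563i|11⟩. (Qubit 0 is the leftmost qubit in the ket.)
(0.3652 + 0.6055i)|01⟩ + (0.3652 - 0.6055i)|11⟩

H on qubit 0 mixes each pair of kets that differ only in qubit 0: amplitudes (a, b) of (|…0…⟩, |…1…⟩) become ((a + b)/√2, (a − b)/√2). Kets absent from the input have amplitude 0.
(|01⟩, |11⟩): (a, b) = (0.5165, 0.8563i) → ((0.3652 + 0.6055i), (0.3652 - 0.6055i))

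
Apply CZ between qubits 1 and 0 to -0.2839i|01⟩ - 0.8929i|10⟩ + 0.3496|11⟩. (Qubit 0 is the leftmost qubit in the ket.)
-0.2839i|01⟩ - 0.8929i|10⟩ - 0.3496|11⟩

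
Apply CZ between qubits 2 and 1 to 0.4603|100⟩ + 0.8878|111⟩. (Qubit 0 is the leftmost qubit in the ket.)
0.4603|100⟩ - 0.8878|111⟩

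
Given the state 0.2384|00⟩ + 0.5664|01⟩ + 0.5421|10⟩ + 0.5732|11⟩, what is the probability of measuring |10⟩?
0.2939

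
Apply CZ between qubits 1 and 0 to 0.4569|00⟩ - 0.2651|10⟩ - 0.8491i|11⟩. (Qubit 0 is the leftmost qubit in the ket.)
0.4569|00⟩ - 0.2651|10⟩ + 0.8491i|11⟩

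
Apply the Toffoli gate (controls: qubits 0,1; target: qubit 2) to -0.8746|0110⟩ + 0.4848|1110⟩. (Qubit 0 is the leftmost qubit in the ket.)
-0.8746|0110⟩ + 0.4848|1100⟩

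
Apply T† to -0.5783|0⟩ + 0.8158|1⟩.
-0.5783|0⟩ + (0.5769 - 0.5769i)|1⟩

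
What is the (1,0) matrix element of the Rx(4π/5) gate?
-0.9511i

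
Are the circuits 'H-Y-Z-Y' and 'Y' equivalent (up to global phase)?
No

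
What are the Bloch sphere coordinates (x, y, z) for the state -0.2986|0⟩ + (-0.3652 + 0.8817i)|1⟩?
(0.2181, -0.5266, -0.8216)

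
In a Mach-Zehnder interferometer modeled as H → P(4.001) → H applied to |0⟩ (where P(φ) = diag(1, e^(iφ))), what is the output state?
(0.1736 - 0.3787i)|0⟩ + (0.8264 + 0.3787i)|1⟩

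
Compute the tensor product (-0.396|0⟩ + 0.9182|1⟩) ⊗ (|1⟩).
-0.396|01⟩ + 0.9182|11⟩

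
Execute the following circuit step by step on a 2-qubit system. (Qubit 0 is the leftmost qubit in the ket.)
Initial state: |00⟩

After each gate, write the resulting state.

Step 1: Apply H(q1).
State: 1/√2|00⟩ + 1/√2|01⟩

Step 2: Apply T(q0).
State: 1/√2|00⟩ + 1/√2|01⟩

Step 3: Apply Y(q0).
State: (1/√2)i|10⟩ + (1/√2)i|11⟩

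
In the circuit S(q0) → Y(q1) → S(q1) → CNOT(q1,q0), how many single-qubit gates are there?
3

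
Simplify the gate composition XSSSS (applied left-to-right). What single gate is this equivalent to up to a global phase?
X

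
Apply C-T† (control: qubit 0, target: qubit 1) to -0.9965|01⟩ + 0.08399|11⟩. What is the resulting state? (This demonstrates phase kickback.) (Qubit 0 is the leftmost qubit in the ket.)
-0.9965|01⟩ + (0.05939 - 0.05939i)|11⟩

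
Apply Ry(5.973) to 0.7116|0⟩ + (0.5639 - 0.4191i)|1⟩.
(-0.7902 + 0.06474i)|0⟩ + (-0.4472 + 0.4141i)|1⟩

Ry(5.973) = [[cos(θ/2), −sin(θ/2)], [sin(θ/2), cos(θ/2)]]; θ = 5.973, cos(θ/2) ≈ -0.987997, sin(θ/2) ≈ 0.154472.
With a = amp(|0⟩) = 0.7116 and b = amp(|1⟩) = (0.5639 - 0.4191i):
new amp(|0⟩) = (-0.987997)·a + (-0.154472)·b = (-0.7902 + 0.06474i)
new amp(|1⟩) = (0.154472)·a + (-0.987997)·b = (-0.4472 + 0.4141i)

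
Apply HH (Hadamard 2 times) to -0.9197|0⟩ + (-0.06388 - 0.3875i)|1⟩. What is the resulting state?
-0.9197|0⟩ + (-0.06388 - 0.3875i)|1⟩

H² = I, so an even number of Hadamards cancels: H^2 = I and the state is unchanged.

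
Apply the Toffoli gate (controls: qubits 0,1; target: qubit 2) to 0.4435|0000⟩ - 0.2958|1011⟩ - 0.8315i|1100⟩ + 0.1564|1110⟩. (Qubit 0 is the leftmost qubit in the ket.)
0.4435|0000⟩ - 0.2958|1011⟩ + 0.1564|1100⟩ - 0.8315i|1110⟩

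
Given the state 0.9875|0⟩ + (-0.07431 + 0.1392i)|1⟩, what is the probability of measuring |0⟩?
0.9752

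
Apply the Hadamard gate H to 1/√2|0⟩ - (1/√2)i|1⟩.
(1/2 - (1/2)i)|0⟩ + (1/2 + (1/2)i)|1⟩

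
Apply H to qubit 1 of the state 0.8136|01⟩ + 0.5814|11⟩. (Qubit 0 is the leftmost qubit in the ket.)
0.5753|00⟩ - 0.5753|01⟩ + 0.4111|10⟩ - 0.4111|11⟩

H on qubit 1 mixes each pair of kets that differ only in qubit 1: amplitudes (a, b) of (|…0…⟩, |…1…⟩) become ((a + b)/√2, (a − b)/√2). Kets absent from the input have amplitude 0.
(|00⟩, |01⟩): (a, b) = (0, 0.8136) → (0.5753, -0.5753)
(|10⟩, |11⟩): (a, b) = (0, 0.5814) → (0.4111, -0.4111)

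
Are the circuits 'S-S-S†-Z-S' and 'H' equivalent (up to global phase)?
No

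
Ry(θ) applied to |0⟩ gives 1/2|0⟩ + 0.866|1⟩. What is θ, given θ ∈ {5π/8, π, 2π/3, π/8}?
2π/3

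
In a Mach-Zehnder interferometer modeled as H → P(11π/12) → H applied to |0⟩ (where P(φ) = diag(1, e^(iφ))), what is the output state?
(0.01704 + 0.1294i)|0⟩ + (0.983 - 0.1294i)|1⟩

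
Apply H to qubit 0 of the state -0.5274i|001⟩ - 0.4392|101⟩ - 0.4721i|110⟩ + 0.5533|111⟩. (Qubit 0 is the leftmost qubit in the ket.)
(-0.3106 - 0.3729i)|001⟩ - 0.3338i|010⟩ + 0.3912|011⟩ + (0.3106 - 0.3729i)|101⟩ + 0.3338i|110⟩ - 0.3912|111⟩

H on qubit 0 mixes each pair of kets that differ only in qubit 0: amplitudes (a, b) of (|…0…⟩, |…1…⟩) become ((a + b)/√2, (a − b)/√2). Kets absent from the input have amplitude 0.
(|001⟩, |101⟩): (a, b) = (-0.5274i, -0.4392) → ((-0.3106 - 0.3729i), (0.3106 - 0.3729i))
(|010⟩, |110⟩): (a, b) = (0, -0.4721i) → (-0.3338i, 0.3338i)
(|011⟩, |111⟩): (a, b) = (0, 0.5533) → (0.3912, -0.3912)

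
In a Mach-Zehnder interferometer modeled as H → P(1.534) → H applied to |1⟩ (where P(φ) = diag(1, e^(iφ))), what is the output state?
(0.4816 - 0.4997i)|0⟩ + (0.5184 + 0.4997i)|1⟩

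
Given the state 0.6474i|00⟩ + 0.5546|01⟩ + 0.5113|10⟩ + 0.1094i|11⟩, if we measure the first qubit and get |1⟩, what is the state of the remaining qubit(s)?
0.9779|0⟩ + 0.2092i|1⟩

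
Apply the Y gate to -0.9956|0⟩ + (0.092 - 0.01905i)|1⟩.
(-0.01905 - 0.092i)|0⟩ - 0.9956i|1⟩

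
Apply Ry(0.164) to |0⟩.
0.9966|0⟩ + 0.08191|1⟩

Ry(0.164) = [[cos(θ/2), −sin(θ/2)], [sin(θ/2), cos(θ/2)]]; θ = 0.164, cos(θ/2) ≈ 0.99664, sin(θ/2) ≈ 0.0819081.
With a = amp(|0⟩) = 1 and b = amp(|1⟩) = 0:
new amp(|0⟩) = (0.99664)·a + (-0.0819081)·b = 0.9966
new amp(|1⟩) = (0.0819081)·a + (0.99664)·b = 0.08191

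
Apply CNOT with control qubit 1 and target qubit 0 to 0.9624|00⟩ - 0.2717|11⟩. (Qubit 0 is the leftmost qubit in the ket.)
0.9624|00⟩ - 0.2717|01⟩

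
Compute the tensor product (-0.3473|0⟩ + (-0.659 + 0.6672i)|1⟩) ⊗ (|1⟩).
-0.3473|01⟩ + (-0.659 + 0.6672i)|11⟩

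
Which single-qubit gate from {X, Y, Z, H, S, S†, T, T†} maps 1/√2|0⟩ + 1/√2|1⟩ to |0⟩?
H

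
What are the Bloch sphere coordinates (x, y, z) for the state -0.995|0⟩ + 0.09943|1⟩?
(-0.1979, 0, 0.9801)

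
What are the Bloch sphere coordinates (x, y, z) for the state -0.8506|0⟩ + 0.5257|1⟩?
(-0.8943, 0, 0.4472)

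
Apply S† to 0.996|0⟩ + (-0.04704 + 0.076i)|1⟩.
0.996|0⟩ + (0.076 + 0.04704i)|1⟩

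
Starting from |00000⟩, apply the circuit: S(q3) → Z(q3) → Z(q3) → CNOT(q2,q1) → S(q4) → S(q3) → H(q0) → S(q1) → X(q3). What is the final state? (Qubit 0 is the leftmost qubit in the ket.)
1/√2|00010⟩ + 1/√2|10010⟩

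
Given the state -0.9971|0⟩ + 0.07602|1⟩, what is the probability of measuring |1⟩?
0.005779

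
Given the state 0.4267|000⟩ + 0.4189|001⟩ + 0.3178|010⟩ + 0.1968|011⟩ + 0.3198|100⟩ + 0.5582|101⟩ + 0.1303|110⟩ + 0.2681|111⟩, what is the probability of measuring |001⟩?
0.1755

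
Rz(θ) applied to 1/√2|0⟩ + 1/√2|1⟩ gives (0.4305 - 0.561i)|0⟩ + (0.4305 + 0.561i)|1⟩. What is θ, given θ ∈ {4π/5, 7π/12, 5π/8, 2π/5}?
7π/12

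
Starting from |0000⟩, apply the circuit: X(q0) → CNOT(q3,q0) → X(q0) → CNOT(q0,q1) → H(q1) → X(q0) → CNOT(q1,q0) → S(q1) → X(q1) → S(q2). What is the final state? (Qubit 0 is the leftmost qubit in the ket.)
(1/√2)i|0000⟩ + 1/√2|1100⟩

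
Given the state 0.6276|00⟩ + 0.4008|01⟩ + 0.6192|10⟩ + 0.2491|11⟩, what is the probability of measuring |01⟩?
0.1606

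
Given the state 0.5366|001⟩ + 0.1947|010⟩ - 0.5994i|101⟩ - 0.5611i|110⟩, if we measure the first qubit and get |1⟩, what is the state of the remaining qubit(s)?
-0.73i|01⟩ - 0.6834i|10⟩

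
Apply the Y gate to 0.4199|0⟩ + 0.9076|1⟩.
-0.9076i|0⟩ + 0.4199i|1⟩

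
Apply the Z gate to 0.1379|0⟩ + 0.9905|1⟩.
0.1379|0⟩ - 0.9905|1⟩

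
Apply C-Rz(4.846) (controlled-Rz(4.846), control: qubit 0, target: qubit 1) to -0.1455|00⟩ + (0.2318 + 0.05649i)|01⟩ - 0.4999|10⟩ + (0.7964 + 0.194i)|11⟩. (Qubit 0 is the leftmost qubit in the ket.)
-0.1455|00⟩ + (0.2318 + 0.05649i)|01⟩ + (0.3763 + 0.3291i)|10⟩ + (-0.7272 + 0.3783i)|11⟩

C-Rz(4.846) leaves the control-|0⟩ kets |00⟩, |01⟩ unchanged and applies Rz(4.846) to qubit 1 on the control-|1⟩ pair (|10⟩, |11⟩).
Rz(4.846) = [[e^(−iθ/2), 0], [0, e^(iθ/2)]] with e^(±iθ/2) = cos(θ/2) ± i·sin(θ/2); θ = 4.846, cos(θ/2) ≈ -0.752733, sin(θ/2) ≈ 0.658326.
With a = amp(|10⟩) = -0.4999 and b = amp(|11⟩) = (0.7964 + 0.194i):
new amp(|10⟩) = (-0.752733 - 0.658326i)·a = (0.3763 + 0.3291i)
new amp(|11⟩) = (-0.752733 + 0.658326i)·b = (-0.7272 + 0.3783i)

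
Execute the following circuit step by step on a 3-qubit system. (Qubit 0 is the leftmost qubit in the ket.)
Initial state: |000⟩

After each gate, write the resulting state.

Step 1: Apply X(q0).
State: |100⟩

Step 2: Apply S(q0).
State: i|100⟩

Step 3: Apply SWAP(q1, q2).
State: i|100⟩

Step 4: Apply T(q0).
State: (-1/√2 + (1/√2)i)|100⟩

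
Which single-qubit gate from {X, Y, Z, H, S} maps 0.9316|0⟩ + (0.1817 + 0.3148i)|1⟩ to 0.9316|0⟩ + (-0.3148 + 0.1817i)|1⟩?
S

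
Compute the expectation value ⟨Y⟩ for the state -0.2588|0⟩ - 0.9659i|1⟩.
0.4999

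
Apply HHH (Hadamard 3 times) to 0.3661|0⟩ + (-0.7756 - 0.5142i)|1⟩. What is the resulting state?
(-0.2896 - 0.3636i)|0⟩ + (0.8073 + 0.3636i)|1⟩

H² = I, so H^3 = H: a single Hadamard. With (a, b) = (0.3661, (-0.7756 - 0.5142i)), H gives ((a + b)/√2, (a − b)/√2) = ((-0.2896 - 0.3636i), (0.8073 + 0.3636i)).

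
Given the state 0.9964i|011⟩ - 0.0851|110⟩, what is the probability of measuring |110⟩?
0.007242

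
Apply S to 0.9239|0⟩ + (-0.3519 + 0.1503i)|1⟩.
0.9239|0⟩ + (-0.1503 - 0.3519i)|1⟩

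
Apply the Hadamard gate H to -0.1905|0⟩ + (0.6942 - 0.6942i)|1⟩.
(0.3562 - 0.4909i)|0⟩ + (-0.6256 + 0.4909i)|1⟩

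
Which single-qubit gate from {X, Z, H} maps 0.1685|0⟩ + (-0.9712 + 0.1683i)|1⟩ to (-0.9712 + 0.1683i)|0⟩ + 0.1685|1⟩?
X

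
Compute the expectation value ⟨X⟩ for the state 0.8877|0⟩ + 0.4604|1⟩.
0.8174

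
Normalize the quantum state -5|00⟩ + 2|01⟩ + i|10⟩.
-0.9129|00⟩ + 0.3651|01⟩ + 0.1826i|10⟩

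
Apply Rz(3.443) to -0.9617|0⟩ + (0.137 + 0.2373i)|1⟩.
(0.1444 + 0.9508i)|0⟩ + (-0.2552 + 0.09982i)|1⟩

Rz(3.443) = [[e^(−iθ/2), 0], [0, e^(iθ/2)]] with e^(±iθ/2) = cos(θ/2) ± i·sin(θ/2); θ = 3.443, cos(θ/2) ≈ -0.150134, sin(θ/2) ≈ 0.988666.
With a = amp(|0⟩) = -0.9617 and b = amp(|1⟩) = (0.137 + 0.2373i):
new amp(|0⟩) = (-0.150134 - 0.988666i)·a = (0.1444 + 0.9508i)
new amp(|1⟩) = (-0.150134 + 0.988666i)·b = (-0.2552 + 0.09982i)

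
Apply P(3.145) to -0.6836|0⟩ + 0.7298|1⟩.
-0.6836|0⟩ + (-0.7298 - 0.002487i)|1⟩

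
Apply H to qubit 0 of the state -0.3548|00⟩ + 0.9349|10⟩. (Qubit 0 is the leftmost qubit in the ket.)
0.4102|00⟩ - 0.912|10⟩

H on qubit 0 mixes each pair of kets that differ only in qubit 0: amplitudes (a, b) of (|…0…⟩, |…1…⟩) become ((a + b)/√2, (a − b)/√2). Kets absent from the input have amplitude 0.
(|00⟩, |10⟩): (a, b) = (-0.3548, 0.9349) → (0.4102, -0.912)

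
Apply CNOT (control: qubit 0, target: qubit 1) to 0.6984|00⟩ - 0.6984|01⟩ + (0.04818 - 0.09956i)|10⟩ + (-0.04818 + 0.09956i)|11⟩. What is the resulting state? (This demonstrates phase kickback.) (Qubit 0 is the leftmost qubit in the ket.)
0.6984|00⟩ - 0.6984|01⟩ + (-0.04818 + 0.09956i)|10⟩ + (0.04818 - 0.09956i)|11⟩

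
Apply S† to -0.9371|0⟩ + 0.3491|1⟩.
-0.9371|0⟩ - 0.3491i|1⟩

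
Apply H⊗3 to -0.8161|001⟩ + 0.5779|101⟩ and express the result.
-0.08422|000⟩ + 0.08422|001⟩ - 0.08422|010⟩ + 0.08422|011⟩ - 0.4929|100⟩ + 0.4929|101⟩ - 0.4929|110⟩ + 0.4929|111⟩

H⊗3 gives amp(|y⟩) = (1/2√2) Σ_x (−1)^(x·y) amp(|x⟩), where x·y is the number of positions in which both x and y have a 1.
|000⟩: (-0.8161 + 0.5779)/(2√2) = -0.08422
|001⟩: (0.8161 - 0.5779)/(2√2) = 0.08422
|010⟩: (-0.8161 + 0.5779)/(2√2) = -0.08422
|011⟩: (0.8161 - 0.5779)/(2√2) = 0.08422
|100⟩: (-0.8161 - 0.5779)/(2√2) = -0.4929
|101⟩: (0.8161 + 0.5779)/(2√2) = 0.4929
|110⟩: (-0.8161 - 0.5779)/(2√2) = -0.4929
|111⟩: (0.8161 + 0.5779)/(2√2) = 0.4929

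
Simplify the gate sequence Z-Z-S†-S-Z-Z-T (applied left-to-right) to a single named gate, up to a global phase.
T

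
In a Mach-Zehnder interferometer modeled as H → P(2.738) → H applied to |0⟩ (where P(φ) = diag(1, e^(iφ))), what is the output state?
(0.04017 + 0.1964i)|0⟩ + (0.9598 - 0.1964i)|1⟩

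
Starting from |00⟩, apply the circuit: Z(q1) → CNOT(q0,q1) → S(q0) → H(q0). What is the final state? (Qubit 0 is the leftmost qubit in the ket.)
1/√2|00⟩ + 1/√2|10⟩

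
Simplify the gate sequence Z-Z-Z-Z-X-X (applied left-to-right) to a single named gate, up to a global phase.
I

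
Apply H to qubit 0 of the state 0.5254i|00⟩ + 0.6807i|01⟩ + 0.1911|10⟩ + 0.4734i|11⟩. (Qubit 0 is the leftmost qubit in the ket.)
(0.1351 + 0.3715i)|00⟩ + 0.8161i|01⟩ + (-0.1351 + 0.3715i)|10⟩ + 0.1466i|11⟩

H on qubit 0 mixes each pair of kets that differ only in qubit 0: amplitudes (a, b) of (|…0…⟩, |…1…⟩) become ((a + b)/√2, (a − b)/√2). Kets absent from the input have amplitude 0.
(|00⟩, |10⟩): (a, b) = (0.5254i, 0.1911) → ((0.1351 + 0.3715i), (-0.1351 + 0.3715i))
(|01⟩, |11⟩): (a, b) = (0.6807i, 0.4734i) → (0.8161i, 0.1466i)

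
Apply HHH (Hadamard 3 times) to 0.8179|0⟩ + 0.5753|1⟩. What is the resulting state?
0.9851|0⟩ + 0.1715|1⟩

H² = I, so H^3 = H: a single Hadamard. With (a, b) = (0.8179, 0.5753), H gives ((a + b)/√2, (a − b)/√2) = (0.9851, 0.1715).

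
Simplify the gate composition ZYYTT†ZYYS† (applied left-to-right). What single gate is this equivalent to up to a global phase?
S†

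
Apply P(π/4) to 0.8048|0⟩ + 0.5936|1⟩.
0.8048|0⟩ + (0.4197 + 0.4197i)|1⟩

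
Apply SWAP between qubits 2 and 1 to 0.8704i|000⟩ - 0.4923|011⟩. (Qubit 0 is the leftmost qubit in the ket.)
0.8704i|000⟩ - 0.4923|011⟩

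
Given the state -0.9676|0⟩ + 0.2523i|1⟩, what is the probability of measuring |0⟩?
0.9362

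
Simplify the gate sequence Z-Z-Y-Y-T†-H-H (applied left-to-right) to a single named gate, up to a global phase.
T†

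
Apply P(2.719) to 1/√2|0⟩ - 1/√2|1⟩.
1/√2|0⟩ + (0.6449 - 0.29i)|1⟩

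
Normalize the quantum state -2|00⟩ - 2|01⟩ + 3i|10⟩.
-0.4851|00⟩ - 0.4851|01⟩ + 0.7276i|10⟩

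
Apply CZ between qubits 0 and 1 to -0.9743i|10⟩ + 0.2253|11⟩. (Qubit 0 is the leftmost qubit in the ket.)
-0.9743i|10⟩ - 0.2253|11⟩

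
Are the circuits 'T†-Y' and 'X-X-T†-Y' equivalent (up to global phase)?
Yes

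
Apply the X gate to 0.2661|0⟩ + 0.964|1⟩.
0.964|0⟩ + 0.2661|1⟩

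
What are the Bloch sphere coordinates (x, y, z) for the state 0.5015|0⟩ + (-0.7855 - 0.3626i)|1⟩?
(-0.7879, -0.3637, -0.497)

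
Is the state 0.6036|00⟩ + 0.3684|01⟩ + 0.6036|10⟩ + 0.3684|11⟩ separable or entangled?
Separable

Writing the state as a|00⟩ + b|01⟩ + c|10⟩ + d|11⟩, it is a product state iff ad − bc = 0.
Here (a, b, c, d) = (0.6036, 0.3684, 0.6036, 0.3684): ad − bc = (0.6036)(0.3684) − (0.3684)(0.6036) = 0, so the state is separable.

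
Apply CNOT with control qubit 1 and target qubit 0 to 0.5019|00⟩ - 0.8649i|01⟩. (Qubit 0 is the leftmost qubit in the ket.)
0.5019|00⟩ - 0.8649i|11⟩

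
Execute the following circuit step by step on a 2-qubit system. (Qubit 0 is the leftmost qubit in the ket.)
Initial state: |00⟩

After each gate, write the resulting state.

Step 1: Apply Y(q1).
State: i|01⟩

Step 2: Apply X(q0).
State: i|11⟩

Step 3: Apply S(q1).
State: -|11⟩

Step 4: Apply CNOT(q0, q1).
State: -|10⟩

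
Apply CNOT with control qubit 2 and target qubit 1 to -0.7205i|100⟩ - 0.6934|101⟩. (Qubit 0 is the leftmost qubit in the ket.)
-0.7205i|100⟩ - 0.6934|111⟩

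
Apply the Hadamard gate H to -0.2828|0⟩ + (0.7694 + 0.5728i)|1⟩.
(0.3441 + 0.405i)|0⟩ + (-0.744 - 0.405i)|1⟩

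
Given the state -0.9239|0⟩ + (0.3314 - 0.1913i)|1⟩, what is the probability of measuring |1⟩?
0.1464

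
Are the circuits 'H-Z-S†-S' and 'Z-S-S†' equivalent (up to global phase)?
No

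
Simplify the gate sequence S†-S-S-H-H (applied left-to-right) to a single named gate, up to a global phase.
S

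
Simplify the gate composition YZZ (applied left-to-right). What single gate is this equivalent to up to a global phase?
Y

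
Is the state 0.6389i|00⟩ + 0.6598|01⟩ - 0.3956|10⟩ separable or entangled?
Entangled

Writing the state as a|00⟩ + b|01⟩ + c|10⟩ + d|11⟩, it is a product state iff ad − bc = 0.
Here (a, b, c, d) = (0.6389i, 0.6598, -0.3956, 0): ad − bc = (0.6389i)(0) − (0.6598)(-0.3956) = 0.261 ≠ 0, so the state is entangled.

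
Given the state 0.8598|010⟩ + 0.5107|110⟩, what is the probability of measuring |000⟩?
0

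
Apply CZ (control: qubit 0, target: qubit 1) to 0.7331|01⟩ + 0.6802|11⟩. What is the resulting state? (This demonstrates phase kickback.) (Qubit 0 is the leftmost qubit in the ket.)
0.7331|01⟩ - 0.6802|11⟩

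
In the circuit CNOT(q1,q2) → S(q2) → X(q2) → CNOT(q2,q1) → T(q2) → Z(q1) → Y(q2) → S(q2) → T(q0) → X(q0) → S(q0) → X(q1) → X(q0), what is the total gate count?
13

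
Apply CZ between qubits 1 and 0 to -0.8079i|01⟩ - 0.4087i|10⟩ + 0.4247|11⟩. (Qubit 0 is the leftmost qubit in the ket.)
-0.8079i|01⟩ - 0.4087i|10⟩ - 0.4247|11⟩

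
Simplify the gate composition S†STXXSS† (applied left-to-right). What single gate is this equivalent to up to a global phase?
T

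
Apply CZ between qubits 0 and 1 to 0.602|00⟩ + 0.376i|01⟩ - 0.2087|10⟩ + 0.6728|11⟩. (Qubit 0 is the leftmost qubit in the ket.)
0.602|00⟩ + 0.376i|01⟩ - 0.2087|10⟩ - 0.6728|11⟩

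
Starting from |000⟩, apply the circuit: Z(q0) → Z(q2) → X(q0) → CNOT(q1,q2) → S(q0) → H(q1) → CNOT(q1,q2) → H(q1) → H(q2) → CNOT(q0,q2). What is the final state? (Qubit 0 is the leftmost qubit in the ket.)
(1/√2)i|101⟩ + (1/√2)i|110⟩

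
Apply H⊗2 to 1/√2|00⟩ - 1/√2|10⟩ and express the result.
1/√2|10⟩ + 1/√2|11⟩

H⊗2 gives amp(|y⟩) = (1/2) Σ_x (−1)^(x·y) amp(|x⟩), where x·y is the number of positions in which both x and y have a 1.
|00⟩: (1/√2 - 1/√2)/2 = 0
|01⟩: (1/√2 - 1/√2)/2 = 0
|10⟩: (1/√2 + 1/√2)/2 = 1/√2
|11⟩: (1/√2 + 1/√2)/2 = 1/√2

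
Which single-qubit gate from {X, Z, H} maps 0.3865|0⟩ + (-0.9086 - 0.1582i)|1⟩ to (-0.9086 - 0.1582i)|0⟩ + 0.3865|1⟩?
X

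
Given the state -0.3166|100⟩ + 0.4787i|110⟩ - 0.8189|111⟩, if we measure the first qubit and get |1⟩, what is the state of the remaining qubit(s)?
-0.3166|00⟩ + 0.4787i|10⟩ - 0.8189|11⟩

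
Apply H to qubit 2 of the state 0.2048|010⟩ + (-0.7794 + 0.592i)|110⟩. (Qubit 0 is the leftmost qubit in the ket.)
0.1448|010⟩ + 0.1448|011⟩ + (-0.5511 + 0.4186i)|110⟩ + (-0.5511 + 0.4186i)|111⟩

H on qubit 2 mixes each pair of kets that differ only in qubit 2: amplitudes (a, b) of (|…0…⟩, |…1…⟩) become ((a + b)/√2, (a − b)/√2). Kets absent from the input have amplitude 0.
(|010⟩, |011⟩): (a, b) = (0.2048, 0) → (0.1448, 0.1448)
(|110⟩, |111⟩): (a, b) = ((-0.7794 + 0.592i), 0) → ((-0.5511 + 0.4186i), (-0.5511 + 0.4186i))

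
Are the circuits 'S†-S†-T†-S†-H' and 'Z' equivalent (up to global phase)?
No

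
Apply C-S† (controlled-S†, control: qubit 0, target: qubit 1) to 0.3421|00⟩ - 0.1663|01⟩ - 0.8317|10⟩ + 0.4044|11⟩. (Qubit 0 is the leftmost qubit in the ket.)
0.3421|00⟩ - 0.1663|01⟩ - 0.8317|10⟩ - 0.4044i|11⟩

C-S† leaves the control-|0⟩ kets |00⟩, |01⟩ unchanged and applies S† to qubit 1 on the control-|1⟩ pair (|10⟩, |11⟩).
S† = [[1, 0], [0, -i]].
With a = amp(|10⟩) = -0.8317 and b = amp(|11⟩) = 0.4044:
new amp(|10⟩) = (1)·a = -0.8317
new amp(|11⟩) = (-i)·b = -0.4044i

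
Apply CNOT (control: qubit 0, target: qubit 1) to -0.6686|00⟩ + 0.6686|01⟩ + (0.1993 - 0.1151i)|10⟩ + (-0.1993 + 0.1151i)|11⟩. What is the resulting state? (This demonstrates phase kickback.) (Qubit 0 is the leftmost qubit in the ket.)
-0.6686|00⟩ + 0.6686|01⟩ + (-0.1993 + 0.1151i)|10⟩ + (0.1993 - 0.1151i)|11⟩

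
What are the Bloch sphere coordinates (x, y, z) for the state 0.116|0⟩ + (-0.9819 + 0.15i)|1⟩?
(-0.2278, 0.0348, -0.9732)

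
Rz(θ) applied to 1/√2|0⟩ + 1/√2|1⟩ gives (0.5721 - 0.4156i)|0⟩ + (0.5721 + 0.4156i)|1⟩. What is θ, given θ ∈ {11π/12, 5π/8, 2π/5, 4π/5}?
2π/5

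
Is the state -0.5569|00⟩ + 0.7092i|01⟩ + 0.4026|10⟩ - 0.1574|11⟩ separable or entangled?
Entangled

Writing the state as a|00⟩ + b|01⟩ + c|10⟩ + d|11⟩, it is a product state iff ad − bc = 0.
Here (a, b, c, d) = (-0.5569, 0.7092i, 0.4026, -0.1574): ad − bc = (-0.5569)(-0.1574) − (0.7092i)(0.4026) = (0.08766 - 0.2855i) ≠ 0, so the state is entangled.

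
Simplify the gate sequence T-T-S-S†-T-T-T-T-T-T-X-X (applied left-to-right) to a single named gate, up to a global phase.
I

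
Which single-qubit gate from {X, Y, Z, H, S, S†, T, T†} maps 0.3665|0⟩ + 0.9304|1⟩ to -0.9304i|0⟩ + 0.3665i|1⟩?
Y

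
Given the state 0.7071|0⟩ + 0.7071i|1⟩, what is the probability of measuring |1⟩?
0.5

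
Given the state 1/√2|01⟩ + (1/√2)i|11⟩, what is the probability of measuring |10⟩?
0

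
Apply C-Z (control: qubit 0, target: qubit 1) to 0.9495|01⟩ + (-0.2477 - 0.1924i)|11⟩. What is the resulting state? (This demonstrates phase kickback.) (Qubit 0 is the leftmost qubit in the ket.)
0.9495|01⟩ + (0.2477 + 0.1924i)|11⟩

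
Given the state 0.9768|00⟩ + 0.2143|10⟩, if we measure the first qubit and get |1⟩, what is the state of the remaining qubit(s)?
|0⟩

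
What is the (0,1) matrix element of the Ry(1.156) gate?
-0.5463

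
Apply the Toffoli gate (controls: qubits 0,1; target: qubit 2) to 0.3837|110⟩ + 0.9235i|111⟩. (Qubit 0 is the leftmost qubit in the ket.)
0.9235i|110⟩ + 0.3837|111⟩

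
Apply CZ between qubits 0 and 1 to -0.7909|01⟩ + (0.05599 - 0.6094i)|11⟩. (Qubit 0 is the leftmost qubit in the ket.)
-0.7909|01⟩ + (-0.05599 + 0.6094i)|11⟩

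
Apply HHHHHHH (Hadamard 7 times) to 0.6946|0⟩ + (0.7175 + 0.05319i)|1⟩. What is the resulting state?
(0.9985 + 0.03761i)|0⟩ + (-0.01619 - 0.03761i)|1⟩

H² = I, so H^7 = H: a single Hadamard. With (a, b) = (0.6946, (0.7175 + 0.05319i)), H gives ((a + b)/√2, (a − b)/√2) = ((0.9985 + 0.03761i), (-0.01619 - 0.03761i)).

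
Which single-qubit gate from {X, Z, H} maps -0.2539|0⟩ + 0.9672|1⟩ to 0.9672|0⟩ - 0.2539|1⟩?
X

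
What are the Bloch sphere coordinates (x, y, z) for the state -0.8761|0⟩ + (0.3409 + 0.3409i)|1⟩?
(-0.5973, -0.5973, 0.5351)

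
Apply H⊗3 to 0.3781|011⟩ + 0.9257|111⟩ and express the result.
0.461|000⟩ - 0.461|001⟩ - 0.461|010⟩ + 0.461|011⟩ - 0.1936|100⟩ + 0.1936|101⟩ + 0.1936|110⟩ - 0.1936|111⟩

H⊗3 gives amp(|y⟩) = (1/2√2) Σ_x (−1)^(x·y) amp(|x⟩), where x·y is the number of positions in which both x and y have a 1.
|000⟩: (0.3781 + 0.9257)/(2√2) = 0.461
|001⟩: (-0.3781 - 0.9257)/(2√2) = -0.461
|010⟩: (-0.3781 - 0.9257)/(2√2) = -0.461
|011⟩: (0.3781 + 0.9257)/(2√2) = 0.461
|100⟩: (0.3781 - 0.9257)/(2√2) = -0.1936
|101⟩: (-0.3781 + 0.9257)/(2√2) = 0.1936
|110⟩: (-0.3781 + 0.9257)/(2√2) = 0.1936
|111⟩: (0.3781 - 0.9257)/(2√2) = -0.1936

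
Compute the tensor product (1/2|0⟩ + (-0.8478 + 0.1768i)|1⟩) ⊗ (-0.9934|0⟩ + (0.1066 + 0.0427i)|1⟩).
-0.4967|00⟩ + (0.0533 + 0.02135i)|01⟩ + (0.8422 - 0.1756i)|10⟩ + (-0.09792 - 0.01735i)|11⟩

amp(|b₁b₂…⟩) = product of the factor amplitudes for bits b₁, b₂, …; only kets whose every factor amplitude is nonzero survive.
|00⟩: (1/2)(-0.9934) = -0.4967
|01⟩: (1/2)(0.1066 + 0.0427i) = (0.0533 + 0.02135i)
|10⟩: (-0.8478 + 0.1768i)(-0.9934) = (0.8422 - 0.1756i)
|11⟩: (-0.8478 + 0.1768i)(0.1066 + 0.0427i) = (-0.09792 - 0.01735i)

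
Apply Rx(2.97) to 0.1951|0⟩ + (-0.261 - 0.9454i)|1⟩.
(-0.9252 + 0.26i)|0⟩ + (-0.02237 - 0.2754i)|1⟩

Rx(2.97) = [[cos(θ/2), −i·sin(θ/2)], [−i·sin(θ/2), cos(θ/2)]]; θ = 2.97, cos(θ/2) ≈ 0.0856911, sin(θ/2) ≈ 0.996322.
With a = amp(|0⟩) = 0.1951 and b = amp(|1⟩) = (-0.261 - 0.9454i):
new amp(|0⟩) = (0.0856911)·a + (-0.996322i)·b = (-0.9252 + 0.26i)
new amp(|1⟩) = (-0.996322i)·a + (0.0856911)·b = (-0.02237 - 0.2754i)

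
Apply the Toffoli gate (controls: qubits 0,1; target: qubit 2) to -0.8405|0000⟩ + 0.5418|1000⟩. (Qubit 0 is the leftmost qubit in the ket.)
-0.8405|0000⟩ + 0.5418|1000⟩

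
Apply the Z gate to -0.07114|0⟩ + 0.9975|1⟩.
-0.07114|0⟩ - 0.9975|1⟩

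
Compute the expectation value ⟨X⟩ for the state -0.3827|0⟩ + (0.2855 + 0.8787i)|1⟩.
-0.2185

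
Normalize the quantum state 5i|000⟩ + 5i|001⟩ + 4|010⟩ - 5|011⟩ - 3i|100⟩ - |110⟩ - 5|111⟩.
0.4454i|000⟩ + 0.4454i|001⟩ + 0.3563|010⟩ - 0.4454|011⟩ - 0.2673i|100⟩ - 0.08909|110⟩ - 0.4454|111⟩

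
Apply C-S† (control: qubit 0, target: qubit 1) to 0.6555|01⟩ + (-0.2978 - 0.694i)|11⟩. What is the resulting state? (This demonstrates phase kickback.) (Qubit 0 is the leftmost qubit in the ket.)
0.6555|01⟩ + (-0.694 + 0.2978i)|11⟩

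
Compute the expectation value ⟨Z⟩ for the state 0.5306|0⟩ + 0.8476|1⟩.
-0.4369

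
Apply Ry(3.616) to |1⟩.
-0.972|0⟩ - 0.235|1⟩

Ry(3.616) = [[cos(θ/2), −sin(θ/2)], [sin(θ/2), cos(θ/2)]]; θ = 3.616, cos(θ/2) ≈ -0.234986, sin(θ/2) ≈ 0.971999.
With a = amp(|0⟩) = 0 and b = amp(|1⟩) = 1:
new amp(|0⟩) = (-0.234986)·a + (-0.971999)·b = -0.972
new amp(|1⟩) = (0.971999)·a + (-0.234986)·b = -0.235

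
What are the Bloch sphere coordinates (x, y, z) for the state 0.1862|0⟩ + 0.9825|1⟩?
(0.3659, 0, -0.9306)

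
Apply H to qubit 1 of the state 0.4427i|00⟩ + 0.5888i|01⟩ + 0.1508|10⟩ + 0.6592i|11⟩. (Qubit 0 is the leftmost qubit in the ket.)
0.7294i|00⟩ - 0.1033i|01⟩ + (0.1066 + 0.4661i)|10⟩ + (0.1066 - 0.4661i)|11⟩

H on qubit 1 mixes each pair of kets that differ only in qubit 1: amplitudes (a, b) of (|…0…⟩, |…1…⟩) become ((a + b)/√2, (a − b)/√2). Kets absent from the input have amplitude 0.
(|00⟩, |01⟩): (a, b) = (0.4427i, 0.5888i) → (0.7294i, -0.1033i)
(|10⟩, |11⟩): (a, b) = (0.1508, 0.6592i) → ((0.1066 + 0.4661i), (0.1066 - 0.4661i))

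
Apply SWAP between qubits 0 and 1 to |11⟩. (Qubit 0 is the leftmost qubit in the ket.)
|11⟩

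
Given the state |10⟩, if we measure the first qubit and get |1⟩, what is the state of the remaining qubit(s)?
|0⟩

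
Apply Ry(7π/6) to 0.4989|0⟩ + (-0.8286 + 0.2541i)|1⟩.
(0.6712 - 0.2454i)|0⟩ + (0.6964 - 0.06577i)|1⟩

Ry(7π/6) = [[cos(θ/2), −sin(θ/2)], [sin(θ/2), cos(θ/2)]]; θ = 7π/6, cos(θ/2) ≈ -0.258819, sin(θ/2) ≈ 0.965926.
With a = amp(|0⟩) = 0.4989 and b = amp(|1⟩) = (-0.8286 + 0.2541i):
new amp(|0⟩) = (-0.258819)·a + (-0.965926)·b = (0.6712 - 0.2454i)
new amp(|1⟩) = (0.965926)·a + (-0.258819)·b = (0.6964 - 0.06577i)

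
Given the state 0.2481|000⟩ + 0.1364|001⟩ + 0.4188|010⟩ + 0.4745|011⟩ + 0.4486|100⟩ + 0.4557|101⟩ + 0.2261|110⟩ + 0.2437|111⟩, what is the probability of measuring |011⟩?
0.2252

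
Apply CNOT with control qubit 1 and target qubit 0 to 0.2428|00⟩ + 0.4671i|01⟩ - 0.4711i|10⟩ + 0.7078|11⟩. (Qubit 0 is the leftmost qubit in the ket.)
0.2428|00⟩ + 0.7078|01⟩ - 0.4711i|10⟩ + 0.4671i|11⟩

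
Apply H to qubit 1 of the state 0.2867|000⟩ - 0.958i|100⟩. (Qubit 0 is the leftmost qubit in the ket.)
0.2027|000⟩ + 0.2027|010⟩ - 0.6774i|100⟩ - 0.6774i|110⟩

H on qubit 1 mixes each pair of kets that differ only in qubit 1: amplitudes (a, b) of (|…0…⟩, |…1…⟩) become ((a + b)/√2, (a − b)/√2). Kets absent from the input have amplitude 0.
(|000⟩, |010⟩): (a, b) = (0.2867, 0) → (0.2027, 0.2027)
(|100⟩, |110⟩): (a, b) = (-0.958i, 0) → (-0.6774i, -0.6774i)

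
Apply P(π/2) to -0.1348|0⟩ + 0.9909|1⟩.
-0.1348|0⟩ + 0.9909i|1⟩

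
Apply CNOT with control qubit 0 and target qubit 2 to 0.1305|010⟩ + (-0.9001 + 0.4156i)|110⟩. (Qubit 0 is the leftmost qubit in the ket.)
0.1305|010⟩ + (-0.9001 + 0.4156i)|111⟩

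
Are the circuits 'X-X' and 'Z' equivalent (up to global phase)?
No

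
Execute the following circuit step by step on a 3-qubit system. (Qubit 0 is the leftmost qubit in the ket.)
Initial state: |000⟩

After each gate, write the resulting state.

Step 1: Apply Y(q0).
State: i|100⟩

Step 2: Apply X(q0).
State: i|000⟩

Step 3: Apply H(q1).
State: (1/√2)i|000⟩ + (1/√2)i|010⟩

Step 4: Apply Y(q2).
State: -1/√2|001⟩ - 1/√2|011⟩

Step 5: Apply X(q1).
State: -1/√2|001⟩ - 1/√2|011⟩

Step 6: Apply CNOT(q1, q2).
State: -1/√2|001⟩ - 1/√2|010⟩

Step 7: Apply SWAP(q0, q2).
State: -1/√2|010⟩ - 1/√2|100⟩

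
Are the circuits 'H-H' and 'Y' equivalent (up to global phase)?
No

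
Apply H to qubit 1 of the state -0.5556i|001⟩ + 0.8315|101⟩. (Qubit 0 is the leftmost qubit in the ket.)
-0.3929i|001⟩ - 0.3929i|011⟩ + 0.588|101⟩ + 0.588|111⟩

H on qubit 1 mixes each pair of kets that differ only in qubit 1: amplitudes (a, b) of (|…0…⟩, |…1…⟩) become ((a + b)/√2, (a − b)/√2). Kets absent from the input have amplitude 0.
(|001⟩, |011⟩): (a, b) = (-0.5556i, 0) → (-0.3929i, -0.3929i)
(|101⟩, |111⟩): (a, b) = (0.8315, 0) → (0.588, 0.588)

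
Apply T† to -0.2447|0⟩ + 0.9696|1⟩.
-0.2447|0⟩ + (0.6856 - 0.6856i)|1⟩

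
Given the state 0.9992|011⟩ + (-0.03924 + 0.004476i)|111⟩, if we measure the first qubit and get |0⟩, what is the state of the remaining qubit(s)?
|11⟩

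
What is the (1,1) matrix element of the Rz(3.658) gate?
(-0.2553 + 0.9669i)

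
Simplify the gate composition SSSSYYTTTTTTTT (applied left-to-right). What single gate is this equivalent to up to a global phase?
I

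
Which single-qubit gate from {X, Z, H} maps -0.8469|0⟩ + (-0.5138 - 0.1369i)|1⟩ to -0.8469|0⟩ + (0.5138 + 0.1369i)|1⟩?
Z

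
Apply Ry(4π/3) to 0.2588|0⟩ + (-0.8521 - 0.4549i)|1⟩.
(0.6085 + 0.394i)|0⟩ + (0.6502 + 0.2275i)|1⟩

Ry(4π/3) = [[cos(θ/2), −sin(θ/2)], [sin(θ/2), cos(θ/2)]]; θ = 4π/3, cos(θ/2) ≈ -0.5, sin(θ/2) ≈ 0.866025.
With a = amp(|0⟩) = 0.2588 and b = amp(|1⟩) = (-0.8521 - 0.4549i):
new amp(|0⟩) = (-0.5)·a + (-0.866025)·b = (0.6085 + 0.394i)
new amp(|1⟩) = (0.866025)·a + (-0.5)·b = (0.6502 + 0.2275i)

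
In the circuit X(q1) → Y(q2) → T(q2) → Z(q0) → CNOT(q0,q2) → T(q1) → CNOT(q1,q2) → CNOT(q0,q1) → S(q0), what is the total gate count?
9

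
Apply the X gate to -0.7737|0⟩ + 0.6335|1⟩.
0.6335|0⟩ - 0.7737|1⟩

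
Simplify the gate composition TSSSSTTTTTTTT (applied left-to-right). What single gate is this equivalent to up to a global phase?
T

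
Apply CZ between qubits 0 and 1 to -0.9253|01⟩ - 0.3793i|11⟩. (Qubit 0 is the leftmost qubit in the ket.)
-0.9253|01⟩ + 0.3793i|11⟩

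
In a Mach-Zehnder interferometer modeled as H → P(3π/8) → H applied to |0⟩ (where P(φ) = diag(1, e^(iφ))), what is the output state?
(0.6913 + 0.4619i)|0⟩ + (0.3087 - 0.4619i)|1⟩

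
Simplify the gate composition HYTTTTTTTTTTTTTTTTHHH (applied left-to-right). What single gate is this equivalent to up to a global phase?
Y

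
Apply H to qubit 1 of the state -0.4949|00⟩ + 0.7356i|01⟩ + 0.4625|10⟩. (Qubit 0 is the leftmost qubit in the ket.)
(-0.3499 + 0.5201i)|00⟩ + (-0.3499 - 0.5201i)|01⟩ + 0.327|10⟩ + 0.327|11⟩

H on qubit 1 mixes each pair of kets that differ only in qubit 1: amplitudes (a, b) of (|…0…⟩, |…1…⟩) become ((a + b)/√2, (a − b)/√2). Kets absent from the input have amplitude 0.
(|00⟩, |01⟩): (a, b) = (-0.4949, 0.7356i) → ((-0.3499 + 0.5201i), (-0.3499 - 0.5201i))
(|10⟩, |11⟩): (a, b) = (0.4625, 0) → (0.327, 0.327)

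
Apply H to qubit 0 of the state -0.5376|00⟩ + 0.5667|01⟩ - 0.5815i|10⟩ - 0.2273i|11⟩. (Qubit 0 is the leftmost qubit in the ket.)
(-0.3801 - 0.4112i)|00⟩ + (0.4007 - 0.1607i)|01⟩ + (-0.3801 + 0.4112i)|10⟩ + (0.4007 + 0.1607i)|11⟩

H on qubit 0 mixes each pair of kets that differ only in qubit 0: amplitudes (a, b) of (|…0…⟩, |…1…⟩) become ((a + b)/√2, (a − b)/√2). Kets absent from the input have amplitude 0.
(|00⟩, |10⟩): (a, b) = (-0.5376, -0.5815i) → ((-0.3801 - 0.4112i), (-0.3801 + 0.4112i))
(|01⟩, |11⟩): (a, b) = (0.5667, -0.2273i) → ((0.4007 - 0.1607i), (0.4007 + 0.1607i))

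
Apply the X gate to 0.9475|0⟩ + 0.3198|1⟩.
0.3198|0⟩ + 0.9475|1⟩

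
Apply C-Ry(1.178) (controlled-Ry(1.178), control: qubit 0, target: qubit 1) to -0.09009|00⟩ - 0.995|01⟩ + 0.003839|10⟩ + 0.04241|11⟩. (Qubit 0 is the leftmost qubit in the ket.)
-0.09009|00⟩ - 0.995|01⟩ - 0.02037|10⟩ + 0.0374|11⟩

C-Ry(1.178) leaves the control-|0⟩ kets |00⟩, |01⟩ unchanged and applies Ry(1.178) to qubit 1 on the control-|1⟩ pair (|10⟩, |11⟩).
Ry(1.178) = [[cos(θ/2), −sin(θ/2)], [sin(θ/2), cos(θ/2)]]; θ = 1.178, cos(θ/2) ≈ 0.831497, sin(θ/2) ≈ 0.55553.
With a = amp(|10⟩) = 0.003839 and b = amp(|11⟩) = 0.04241:
new amp(|10⟩) = (0.831497)·a + (-0.55553)·b = -0.02037
new amp(|11⟩) = (0.55553)·a + (0.831497)·b = 0.0374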